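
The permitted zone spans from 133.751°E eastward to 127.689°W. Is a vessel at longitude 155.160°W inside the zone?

Band width going east from +133.751° to -127.689°: ((-127.689 − 133.751) mod 360) = 98.560°.
Offset of -155.160° east of the west edge: ((-155.160 − 133.751) mod 360) = 71.089°.
71.089° ≤ 98.560° ⇒ inside.

Yes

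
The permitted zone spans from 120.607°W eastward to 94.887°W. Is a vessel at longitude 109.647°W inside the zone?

Yes

Band width going east from -120.607° to -94.887°: ((-94.887 − -120.607) mod 360) = 25.720°.
Offset of -109.647° east of the west edge: ((-109.647 − -120.607) mod 360) = 10.960°.
10.960° ≤ 25.720° ⇒ inside.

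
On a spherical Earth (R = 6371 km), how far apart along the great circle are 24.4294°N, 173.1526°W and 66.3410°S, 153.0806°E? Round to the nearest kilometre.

10486 km

Δλ = 153.0806 − -173.1526 = 326.2332°; wrapped into (−180°, 180°]: -33.7668°.
Δφ = -66.3410 − 24.4294 = -90.7704°.
a = sin²(Δφ/2) + cos φ₁ · cos φ₂ · sin²(Δλ/2) = 0.537540.
c = 2·atan2(√a, √(1−a)) = 1.64595 rad → d = 6371·c ≈ 10486.33 km.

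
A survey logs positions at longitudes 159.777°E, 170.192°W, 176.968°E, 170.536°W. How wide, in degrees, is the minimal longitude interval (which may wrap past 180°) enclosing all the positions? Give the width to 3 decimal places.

Sort the longitudes: -170.536°, -170.192°, +159.777°, +176.968°.
Eastward gaps between consecutive values (wrapping around): 0.344°, 329.969°, 17.191°, 12.496°.
Largest gap = 329.969° ⇒ minimal covering band is its complement: 360° − 329.969° = 30.031°.
Band runs from +159.777° eastward to -170.192°, crossing the antimeridian.

30.031°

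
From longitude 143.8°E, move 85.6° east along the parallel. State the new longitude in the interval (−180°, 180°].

Start at +143.8°; shift +85.6° → +229.4°.
+229.4° lies outside (−180°, 180°]; subtract 360° → -130.6°.

130.6°W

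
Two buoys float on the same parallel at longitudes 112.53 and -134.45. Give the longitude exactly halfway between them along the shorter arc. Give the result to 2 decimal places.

Signed shortest Δλ from +112.53° to -134.45° is +113.02°.
Midpoint longitude = +112.53° + (+113.02°)/2 = +112.53° + 56.51° = +169.04°.
(The naïve average (+112.53 + -134.45)/2 = -10.96° is on the wrong side of the globe.)

+169.04°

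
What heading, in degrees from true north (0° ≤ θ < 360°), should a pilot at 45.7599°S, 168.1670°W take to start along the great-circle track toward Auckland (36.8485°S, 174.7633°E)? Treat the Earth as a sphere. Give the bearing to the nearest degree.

Δλ = 174.7633 − -168.1670 = 342.9303°; wrapped into (−180°, 180°]: -17.0697°.
θ = atan2( sin Δλ · cos φ₂ , cos φ₁ · sin φ₂ − sin φ₁ · cos φ₂ · cos Δλ )
  = atan2(-0.23489, 0.12965) = -61.103° → normalised to [0°, 360°): 298.897°.

299°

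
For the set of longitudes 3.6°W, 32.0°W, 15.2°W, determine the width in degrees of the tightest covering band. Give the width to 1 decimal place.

28.4°

Sort the longitudes: -32.0°, -15.2°, -3.6°.
Eastward gaps between consecutive values (wrapping around): 16.8°, 11.6°, 331.6°.
Largest gap = 331.6° ⇒ minimal covering band is its complement: 360° − 331.6° = 28.4°.
Band runs from -32.0° eastward to -3.6°.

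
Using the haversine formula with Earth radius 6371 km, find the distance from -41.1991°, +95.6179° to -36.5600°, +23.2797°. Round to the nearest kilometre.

Δλ = 23.2797 − 95.6179 = -72.3382°.
Δφ = -36.5600 − -41.1991 = 4.6391°.
a = sin²(Δφ/2) + cos φ₁ · cos φ₂ · sin²(Δλ/2) = 0.212142.
c = 2·atan2(√a, √(1−a)) = 0.95732 rad → d = 6371·c ≈ 6099.06 km.

6099 km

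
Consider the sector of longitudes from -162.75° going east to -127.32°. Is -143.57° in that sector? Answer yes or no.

Yes

Band width going east from -162.75° to -127.32°: ((-127.32 − -162.75) mod 360) = 35.43°.
Offset of -143.57° east of the west edge: ((-143.57 − -162.75) mod 360) = 19.18°.
19.18° ≤ 35.43° ⇒ inside.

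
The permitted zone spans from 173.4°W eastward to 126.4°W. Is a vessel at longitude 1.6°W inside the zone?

Band width going east from -173.4° to -126.4°: ((-126.4 − -173.4) mod 360) = 47.0°.
Offset of -1.6° east of the west edge: ((-1.6 − -173.4) mod 360) = 171.8°.
171.8° > 47.0° ⇒ outside.

No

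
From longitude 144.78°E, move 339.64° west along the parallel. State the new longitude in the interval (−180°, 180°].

Start at +144.78°; shift −339.64° → -194.86°.
-194.86° lies outside (−180°, 180°]; add 360° → +165.14°.

165.14°E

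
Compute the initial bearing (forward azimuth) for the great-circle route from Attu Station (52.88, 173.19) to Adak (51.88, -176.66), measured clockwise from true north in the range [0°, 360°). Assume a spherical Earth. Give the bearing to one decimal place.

95.1°

Δλ = -176.66 − 173.19 = -349.85°; wrapped into (−180°, 180°]: 10.15°.
θ = atan2( sin Δλ · cos φ₂ , cos φ₁ · sin φ₂ − sin φ₁ · cos φ₂ · cos Δλ )
  = atan2(0.10879, -0.00975) = 95.121° → normalised to [0°, 360°): 95.121°.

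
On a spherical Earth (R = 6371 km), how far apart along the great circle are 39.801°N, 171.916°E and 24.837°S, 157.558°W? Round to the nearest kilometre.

7853 km

Δλ = -157.558 − 171.916 = -329.474°; wrapped into (−180°, 180°]: 30.526°.
Δφ = -24.837 − 39.801 = -64.638°.
a = sin²(Δφ/2) + cos φ₁ · cos φ₂ · sin²(Δλ/2) = 0.334149.
c = 2·atan2(√a, √(1−a)) = 1.23269 rad → d = 6371·c ≈ 7853.47 km.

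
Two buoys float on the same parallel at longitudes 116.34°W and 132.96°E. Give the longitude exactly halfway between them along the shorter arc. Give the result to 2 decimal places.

171.69°W

Signed shortest Δλ from -116.34° to +132.96° is -110.70°.
Midpoint longitude = -116.34° + (-110.70°)/2 = -116.34° − 55.35° = -171.69°.
(The naïve average (-116.34 + +132.96)/2 = 8.31° is on the wrong side of the globe.)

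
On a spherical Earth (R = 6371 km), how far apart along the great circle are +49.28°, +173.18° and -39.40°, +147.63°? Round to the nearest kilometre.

10175 km

Δλ = 147.63 − 173.18 = -25.55°.
Δφ = -39.40 − 49.28 = -88.68°.
a = sin²(Δφ/2) + cos φ₁ · cos φ₂ · sin²(Δλ/2) = 0.513130.
c = 2·atan2(√a, √(1−a)) = 1.59706 rad → d = 6371·c ≈ 10174.87 km.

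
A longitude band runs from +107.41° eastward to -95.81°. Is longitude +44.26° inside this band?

No

Band width going east from +107.41° to -95.81°: ((-95.81 − 107.41) mod 360) = 156.78°.
Offset of +44.26° east of the west edge: ((44.26 − 107.41) mod 360) = 296.85°.
296.85° > 156.78° ⇒ outside.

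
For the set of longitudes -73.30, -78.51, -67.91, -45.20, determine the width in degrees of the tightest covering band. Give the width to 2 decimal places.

Sort the longitudes: -78.51°, -73.30°, -67.91°, -45.20°.
Eastward gaps between consecutive values (wrapping around): 5.21°, 5.39°, 22.71°, 326.69°.
Largest gap = 326.69° ⇒ minimal covering band is its complement: 360° − 326.69° = 33.31°.
Band runs from -78.51° eastward to -45.20°.

33.31°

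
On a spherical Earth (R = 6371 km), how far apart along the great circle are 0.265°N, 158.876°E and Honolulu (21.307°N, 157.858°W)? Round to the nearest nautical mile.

2831 nmi

Δλ = -157.858 − 158.876 = -316.734°; wrapped into (−180°, 180°]: 43.266°.
Δφ = 21.307 − 0.265 = 21.042°.
a = sin²(Δφ/2) + cos φ₁ · cos φ₂ · sin²(Δλ/2) = 0.159960.
c = 2·atan2(√a, √(1−a)) = 0.82293 rad → d = 6371·c ≈ 5242.86 km ≈ 2830.92 nmi.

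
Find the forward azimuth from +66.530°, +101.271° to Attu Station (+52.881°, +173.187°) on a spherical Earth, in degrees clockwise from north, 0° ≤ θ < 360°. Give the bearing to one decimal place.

Δλ = 173.187 − 101.271 = 71.916°.
θ = atan2( sin Δλ · cos φ₂ , cos φ₁ · sin φ₂ − sin φ₁ · cos φ₂ · cos Δλ )
  = atan2(0.57366, 0.14575) = 75.745° → normalised to [0°, 360°): 75.745°.

75.7°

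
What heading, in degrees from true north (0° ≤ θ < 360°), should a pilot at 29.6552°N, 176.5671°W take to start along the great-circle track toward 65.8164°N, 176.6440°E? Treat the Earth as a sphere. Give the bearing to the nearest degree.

Δλ = 176.6440 − -176.5671 = 353.2111°; wrapped into (−180°, 180°]: -6.7889°.
θ = atan2( sin Δλ · cos φ₂ , cos φ₁ · sin φ₂ − sin φ₁ · cos φ₂ · cos Δλ )
  = atan2(-0.04843, 0.59148) = -4.681° → normalised to [0°, 360°): 355.319°.

355°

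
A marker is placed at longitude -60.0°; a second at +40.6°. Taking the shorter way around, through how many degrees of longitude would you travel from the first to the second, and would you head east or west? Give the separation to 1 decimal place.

100.6° east

Raw difference: 40.6 − -60.0 = 100.6°.
Normalise into (−180°, 180°]: 100.6° stays 100.6°.
Positive ⇒ the second point lies to the east; separation 100.6°.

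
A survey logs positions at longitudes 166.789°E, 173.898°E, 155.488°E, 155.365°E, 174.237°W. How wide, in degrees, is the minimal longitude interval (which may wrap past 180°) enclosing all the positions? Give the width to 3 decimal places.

Sort the longitudes: -174.237°, +155.365°, +155.488°, +166.789°, +173.898°.
Eastward gaps between consecutive values (wrapping around): 329.602°, 0.123°, 11.301°, 7.109°, 11.865°.
Largest gap = 329.602° ⇒ minimal covering band is its complement: 360° − 329.602° = 30.398°.
Band runs from +155.365° eastward to -174.237°, crossing the antimeridian.

30.398°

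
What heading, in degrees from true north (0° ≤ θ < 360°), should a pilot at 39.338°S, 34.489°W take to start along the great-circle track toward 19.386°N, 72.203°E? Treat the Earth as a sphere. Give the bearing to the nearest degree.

Δλ = 72.203 − -34.489 = 106.692°.
θ = atan2( sin Δλ · cos φ₂ , cos φ₁ · sin φ₂ − sin φ₁ · cos φ₂ · cos Δλ )
  = atan2(0.90356, 0.08497) = 84.628° → normalised to [0°, 360°): 84.628°.

85°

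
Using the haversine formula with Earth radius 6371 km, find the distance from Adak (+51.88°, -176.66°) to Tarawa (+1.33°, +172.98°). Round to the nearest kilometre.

5703 km

Δλ = 172.98 − -176.66 = 349.64°; wrapped into (−180°, 180°]: -10.36°.
Δφ = 1.33 − 51.88 = -50.55°.
a = sin²(Δφ/2) + cos φ₁ · cos φ₂ · sin²(Δλ/2) = 0.187328.
c = 2·atan2(√a, √(1−a)) = 0.89522 rad → d = 6371·c ≈ 5703.48 km.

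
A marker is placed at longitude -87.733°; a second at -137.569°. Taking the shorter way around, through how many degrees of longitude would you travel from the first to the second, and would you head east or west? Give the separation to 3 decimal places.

Raw difference: -137.569 − -87.733 = -49.836°.
Normalise into (−180°, 180°]: -49.836° stays -49.836°.
Negative ⇒ the second point lies to the west; separation 49.836°.

49.836° west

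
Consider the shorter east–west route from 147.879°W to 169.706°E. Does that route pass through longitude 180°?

Naïve |169.706 − -147.879| = 317.585° > 180°, so the shorter arc goes the other way round — across 180°.
Signed shortest Δλ = ((169.706 − -147.879 + 180) mod 360) − 180 = -42.415°.
Going west by 42.415° from -147.879° passes through 180° before reaching +169.706°.

Yes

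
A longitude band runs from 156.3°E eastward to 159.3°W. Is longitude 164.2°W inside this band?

Band width going east from +156.3° to -159.3°: ((-159.3 − 156.3) mod 360) = 44.4°.
Offset of -164.2° east of the west edge: ((-164.2 − 156.3) mod 360) = 39.5°.
39.5° ≤ 44.4° ⇒ inside.

Yes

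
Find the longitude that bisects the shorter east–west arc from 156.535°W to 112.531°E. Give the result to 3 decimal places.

157.998°E

Signed shortest Δλ from -156.535° to +112.531° is -90.934°.
Midpoint longitude = -156.535° + (-90.934°)/2 = -156.535° − 45.467° = -202.002°.
Normalise into (−180°, 180°]: +157.998°.
(The naïve average (-156.535 + +112.531)/2 = -22.002° is on the wrong side of the globe.)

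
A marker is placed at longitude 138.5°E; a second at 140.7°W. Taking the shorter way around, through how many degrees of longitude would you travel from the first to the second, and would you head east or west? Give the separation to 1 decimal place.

Raw difference: -140.7 − 138.5 = -279.2°.
Normalise into (−180°, 180°]: -279.2° + 360° = 80.8°.
Positive ⇒ the second point lies to the east; separation 80.8°.

80.8° east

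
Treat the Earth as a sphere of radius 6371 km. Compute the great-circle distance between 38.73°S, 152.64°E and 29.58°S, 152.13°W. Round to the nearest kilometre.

Δλ = -152.13 − 152.64 = -304.77°; wrapped into (−180°, 180°]: 55.23°.
Δφ = -29.58 − -38.73 = 9.15°.
a = sin²(Δφ/2) + cos φ₁ · cos φ₂ · sin²(Δλ/2) = 0.152129.
c = 2·atan2(√a, √(1−a)) = 0.80134 rad → d = 6371·c ≈ 5105.35 km.

5105 km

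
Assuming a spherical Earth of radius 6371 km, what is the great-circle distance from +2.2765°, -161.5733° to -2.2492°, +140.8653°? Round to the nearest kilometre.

Δλ = 140.8653 − -161.5733 = 302.4386°; wrapped into (−180°, 180°]: -57.5614°.
Δφ = -2.2492 − 2.2765 = -4.5257°.
a = sin²(Δφ/2) + cos φ₁ · cos φ₂ · sin²(Δλ/2) = 0.233000.
c = 2·atan2(√a, √(1−a)) = 1.00747 rad → d = 6371·c ≈ 6418.60 km.

6419 km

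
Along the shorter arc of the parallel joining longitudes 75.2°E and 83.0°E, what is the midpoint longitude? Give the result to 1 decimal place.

Signed shortest Δλ from +75.2° to +83.0° is +7.8°.
Midpoint longitude = +75.2° + (+7.8°)/2 = +75.2° + 3.9° = +79.1°.

79.1°E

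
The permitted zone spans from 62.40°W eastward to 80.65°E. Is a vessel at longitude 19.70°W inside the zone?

Yes

Band width going east from -62.40° to +80.65°: ((80.65 − -62.40) mod 360) = 143.05°.
Offset of -19.70° east of the west edge: ((-19.70 − -62.40) mod 360) = 42.70°.
42.70° ≤ 143.05° ⇒ inside.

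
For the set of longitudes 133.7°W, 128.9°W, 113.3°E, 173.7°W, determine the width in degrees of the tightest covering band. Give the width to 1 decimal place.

117.8°

Sort the longitudes: -173.7°, -133.7°, -128.9°, +113.3°.
Eastward gaps between consecutive values (wrapping around): 40.0°, 4.8°, 242.2°, 73.0°.
Largest gap = 242.2° ⇒ minimal covering band is its complement: 360° − 242.2° = 117.8°.
Band runs from +113.3° eastward to -128.9°, crossing the antimeridian.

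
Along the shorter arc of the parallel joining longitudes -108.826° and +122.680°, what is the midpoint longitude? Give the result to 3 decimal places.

-173.073°

Signed shortest Δλ from -108.826° to +122.680° is -128.494°.
Midpoint longitude = -108.826° + (-128.494°)/2 = -108.826° − 64.247° = -173.073°.
(The naïve average (-108.826 + +122.680)/2 = 6.927° is on the wrong side of the globe.)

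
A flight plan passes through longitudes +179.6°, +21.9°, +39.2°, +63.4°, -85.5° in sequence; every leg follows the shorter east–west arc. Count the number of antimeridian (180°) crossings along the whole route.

Leg 1: +179.6° → +21.9°, shortest Δλ = -157.7° (west) — does not cross 180°.
Leg 2: +21.9° → +39.2°, shortest Δλ = 17.3° (east) — does not cross 180°.
Leg 3: +39.2° → +63.4°, shortest Δλ = 24.2° (east) — does not cross 180°.
Leg 4: +63.4° → -85.5°, shortest Δλ = -148.9° (west) — does not cross 180°.
Total crossings: 0.

0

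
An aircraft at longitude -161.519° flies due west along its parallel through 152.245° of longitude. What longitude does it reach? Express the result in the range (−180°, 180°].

Start at -161.519°; shift −152.245° → -313.764°.
-313.764° lies outside (−180°, 180°]; add 360° → +46.236°.

+46.236°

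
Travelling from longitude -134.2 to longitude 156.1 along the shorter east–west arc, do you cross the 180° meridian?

Yes

Naïve |156.1 − -134.2| = 290.3° > 180°, so the shorter arc goes the other way round — across 180°.
Signed shortest Δλ = ((156.1 − -134.2 + 180) mod 360) − 180 = -69.7°.
Going west by 69.7° from -134.2° passes through 180° before reaching +156.1°.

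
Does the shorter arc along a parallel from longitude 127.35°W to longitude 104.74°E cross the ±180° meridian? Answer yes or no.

Yes

Naïve |104.74 − -127.35| = 232.09° > 180°, so the shorter arc goes the other way round — across 180°.
Signed shortest Δλ = ((104.74 − -127.35 + 180) mod 360) − 180 = -127.91°.
Going west by 127.91° from -127.35° passes through 180° before reaching +104.74°.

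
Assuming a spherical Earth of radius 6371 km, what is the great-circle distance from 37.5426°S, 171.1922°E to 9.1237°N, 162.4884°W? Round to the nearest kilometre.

5867 km

Δλ = -162.4884 − 171.1922 = -333.6806°; wrapped into (−180°, 180°]: 26.3194°.
Δφ = 9.1237 − -37.5426 = 46.6663°.
a = sin²(Δφ/2) + cos φ₁ · cos φ₂ · sin²(Δλ/2) = 0.197454.
c = 2·atan2(√a, √(1−a)) = 0.92092 rad → d = 6371·c ≈ 5867.15 km.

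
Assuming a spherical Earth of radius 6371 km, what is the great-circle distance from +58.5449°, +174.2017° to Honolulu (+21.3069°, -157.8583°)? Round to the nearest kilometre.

Δλ = -157.8583 − 174.2017 = -332.0600°; wrapped into (−180°, 180°]: 27.9400°.
Δφ = 21.3069 − 58.5449 = -37.2380°.
a = sin²(Δφ/2) + cos φ₁ · cos φ₂ · sin²(Δλ/2) = 0.130269.
c = 2·atan2(√a, √(1−a)) = 0.73853 rad → d = 6371·c ≈ 4705.15 km.

4705 km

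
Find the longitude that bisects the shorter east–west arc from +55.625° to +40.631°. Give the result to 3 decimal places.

+48.128°

Signed shortest Δλ from +55.625° to +40.631° is -14.994°.
Midpoint longitude = +55.625° + (-14.994°)/2 = +55.625° − 7.497° = +48.128°.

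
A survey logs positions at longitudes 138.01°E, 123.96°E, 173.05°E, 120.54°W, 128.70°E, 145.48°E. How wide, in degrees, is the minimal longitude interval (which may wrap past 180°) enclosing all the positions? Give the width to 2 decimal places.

Sort the longitudes: -120.54°, +123.96°, +128.70°, +138.01°, +145.48°, +173.05°.
Eastward gaps between consecutive values (wrapping around): 244.50°, 4.74°, 9.31°, 7.47°, 27.57°, 66.41°.
Largest gap = 244.50° ⇒ minimal covering band is its complement: 360° − 244.50° = 115.50°.
Band runs from +123.96° eastward to -120.54°, crossing the antimeridian.

115.50°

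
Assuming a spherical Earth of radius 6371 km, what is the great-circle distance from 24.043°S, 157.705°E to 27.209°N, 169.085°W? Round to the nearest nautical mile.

3629 nmi

Δλ = -169.085 − 157.705 = -326.790°; wrapped into (−180°, 180°]: 33.210°.
Δφ = 27.209 − -24.043 = 51.252°.
a = sin²(Δφ/2) + cos φ₁ · cos φ₂ · sin²(Δλ/2) = 0.253379.
c = 2·atan2(√a, √(1−a)) = 1.05498 rad → d = 6371·c ≈ 6721.31 km ≈ 3629.22 nmi.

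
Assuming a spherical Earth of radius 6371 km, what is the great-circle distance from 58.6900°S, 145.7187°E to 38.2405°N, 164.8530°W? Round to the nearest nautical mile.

Δλ = -164.8530 − 145.7187 = -310.5717°; wrapped into (−180°, 180°]: 49.4283°.
Δφ = 38.2405 − -58.6900 = 96.9305°.
a = sin²(Δφ/2) + cos φ₁ · cos φ₂ · sin²(Δλ/2) = 0.631679.
c = 2·atan2(√a, √(1−a)) = 1.83730 rad → d = 6371·c ≈ 11705.42 km ≈ 6320.42 nmi.

6320 nmi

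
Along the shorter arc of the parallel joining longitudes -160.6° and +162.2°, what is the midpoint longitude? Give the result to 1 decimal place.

Signed shortest Δλ from -160.6° to +162.2° is -37.2°.
Midpoint longitude = -160.6° + (-37.2°)/2 = -160.6° − 18.6° = -179.2°.
(The naïve average (-160.6 + +162.2)/2 = 0.8° is on the wrong side of the globe.)

-179.2°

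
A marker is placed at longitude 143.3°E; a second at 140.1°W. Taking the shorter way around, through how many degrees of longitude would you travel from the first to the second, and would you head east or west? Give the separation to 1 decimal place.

76.6° east

Raw difference: -140.1 − 143.3 = -283.4°.
Normalise into (−180°, 180°]: -283.4° + 360° = 76.6°.
Positive ⇒ the second point lies to the east; separation 76.6°.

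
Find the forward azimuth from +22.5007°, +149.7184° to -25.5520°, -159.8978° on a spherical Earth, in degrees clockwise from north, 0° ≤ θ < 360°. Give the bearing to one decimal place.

Δλ = -159.8978 − 149.7184 = -309.6162°; wrapped into (−180°, 180°]: 50.3838°.
θ = atan2( sin Δλ · cos φ₂ , cos φ₁ · sin φ₂ − sin φ₁ · cos φ₂ · cos Δλ )
  = atan2(0.69499, -0.61865) = 131.674° → normalised to [0°, 360°): 131.674°.

131.7°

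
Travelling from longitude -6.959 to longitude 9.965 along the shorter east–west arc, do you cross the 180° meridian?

No

Signed shortest Δλ = ((9.965 − -6.959 + 180) mod 360) − 180 = 16.924°.
Going east by 16.924° from -6.959° reaches +9.965° without touching 180°.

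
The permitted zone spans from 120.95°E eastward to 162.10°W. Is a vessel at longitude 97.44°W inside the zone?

No

Band width going east from +120.95° to -162.10°: ((-162.10 − 120.95) mod 360) = 76.95°.
Offset of -97.44° east of the west edge: ((-97.44 − 120.95) mod 360) = 141.61°.
141.61° > 76.95° ⇒ outside.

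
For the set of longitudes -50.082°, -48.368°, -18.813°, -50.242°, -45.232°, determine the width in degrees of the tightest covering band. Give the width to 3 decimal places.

Sort the longitudes: -50.242°, -50.082°, -48.368°, -45.232°, -18.813°.
Eastward gaps between consecutive values (wrapping around): 0.160°, 1.714°, 3.136°, 26.419°, 328.571°.
Largest gap = 328.571° ⇒ minimal covering band is its complement: 360° − 328.571° = 31.429°.
Band runs from -50.242° eastward to -18.813°.

31.429°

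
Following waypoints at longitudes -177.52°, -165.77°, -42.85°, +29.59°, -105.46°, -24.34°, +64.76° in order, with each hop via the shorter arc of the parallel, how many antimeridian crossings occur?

0

Leg 1: -177.52° → -165.77°, shortest Δλ = 11.75° (east) — does not cross 180°.
Leg 2: -165.77° → -42.85°, shortest Δλ = 122.92° (east) — does not cross 180°.
Leg 3: -42.85° → +29.59°, shortest Δλ = 72.44° (east) — does not cross 180°.
Leg 4: +29.59° → -105.46°, shortest Δλ = -135.05° (west) — does not cross 180°.
Leg 5: -105.46° → -24.34°, shortest Δλ = 81.12° (east) — does not cross 180°.
Leg 6: -24.34° → +64.76°, shortest Δλ = 89.1° (east) — does not cross 180°.
Total crossings: 0.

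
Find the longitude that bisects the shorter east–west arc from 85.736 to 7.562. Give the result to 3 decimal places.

Signed shortest Δλ from +85.736° to +7.562° is -78.174°.
Midpoint longitude = +85.736° + (-78.174°)/2 = +85.736° − 39.087° = +46.649°.

+46.649°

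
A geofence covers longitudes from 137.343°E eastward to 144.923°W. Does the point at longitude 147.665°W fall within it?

Band width going east from +137.343° to -144.923°: ((-144.923 − 137.343) mod 360) = 77.734°.
Offset of -147.665° east of the west edge: ((-147.665 − 137.343) mod 360) = 74.992°.
74.992° ≤ 77.734° ⇒ inside.

Yes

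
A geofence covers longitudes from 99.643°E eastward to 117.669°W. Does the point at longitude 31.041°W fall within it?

No

Band width going east from +99.643° to -117.669°: ((-117.669 − 99.643) mod 360) = 142.688°.
Offset of -31.041° east of the west edge: ((-31.041 − 99.643) mod 360) = 229.316°.
229.316° > 142.688° ⇒ outside.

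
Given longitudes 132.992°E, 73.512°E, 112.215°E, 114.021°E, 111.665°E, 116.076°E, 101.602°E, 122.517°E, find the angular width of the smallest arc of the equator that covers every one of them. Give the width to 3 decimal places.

59.480°

Sort the longitudes: +73.512°, +101.602°, +111.665°, +112.215°, +114.021°, +116.076°, +122.517°, +132.992°.
Eastward gaps between consecutive values (wrapping around): 28.090°, 10.063°, 0.550°, 1.806°, 2.055°, 6.441°, 10.475°, 300.520°.
Largest gap = 300.520° ⇒ minimal covering band is its complement: 360° − 300.520° = 59.480°.
Band runs from +73.512° eastward to +132.992°.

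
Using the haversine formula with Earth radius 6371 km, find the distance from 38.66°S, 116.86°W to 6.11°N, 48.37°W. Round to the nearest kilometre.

Δλ = -48.37 − -116.86 = 68.49°.
Δφ = 6.11 − -38.66 = 44.77°.
a = sin²(Δφ/2) + cos φ₁ · cos φ₂ · sin²(Δλ/2) = 0.390901.
c = 2·atan2(√a, √(1−a)) = 1.35083 rad → d = 6371·c ≈ 8606.13 km.

8606 km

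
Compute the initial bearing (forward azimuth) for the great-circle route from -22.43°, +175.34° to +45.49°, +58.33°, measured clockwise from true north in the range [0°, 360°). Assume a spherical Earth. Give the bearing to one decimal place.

310.7°

Δλ = 58.33 − 175.34 = -117.01°.
θ = atan2( sin Δλ · cos φ₂ , cos φ₁ · sin φ₂ − sin φ₁ · cos φ₂ · cos Δλ )
  = atan2(-0.62457, 0.53770) = -49.274° → normalised to [0°, 360°): 310.726°.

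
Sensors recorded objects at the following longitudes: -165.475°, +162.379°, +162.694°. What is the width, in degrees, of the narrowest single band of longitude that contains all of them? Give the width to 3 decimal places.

Sort the longitudes: -165.475°, +162.379°, +162.694°.
Eastward gaps between consecutive values (wrapping around): 327.854°, 0.315°, 31.831°.
Largest gap = 327.854° ⇒ minimal covering band is its complement: 360° − 327.854° = 32.146°.
Band runs from +162.379° eastward to -165.475°, crossing the antimeridian.

32.146°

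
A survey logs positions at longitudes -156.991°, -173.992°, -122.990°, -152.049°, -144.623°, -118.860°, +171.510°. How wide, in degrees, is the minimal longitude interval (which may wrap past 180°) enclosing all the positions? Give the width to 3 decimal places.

69.630°

Sort the longitudes: -173.992°, -156.991°, -152.049°, -144.623°, -122.990°, -118.860°, +171.510°.
Eastward gaps between consecutive values (wrapping around): 17.001°, 4.942°, 7.426°, 21.633°, 4.130°, 290.370°, 14.498°.
Largest gap = 290.370° ⇒ minimal covering band is its complement: 360° − 290.370° = 69.630°.
Band runs from +171.510° eastward to -118.860°, crossing the antimeridian.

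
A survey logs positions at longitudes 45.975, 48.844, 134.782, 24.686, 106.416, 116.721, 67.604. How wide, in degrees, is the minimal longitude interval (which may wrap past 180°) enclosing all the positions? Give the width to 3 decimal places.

Sort the longitudes: +24.686°, +45.975°, +48.844°, +67.604°, +106.416°, +116.721°, +134.782°.
Eastward gaps between consecutive values (wrapping around): 21.289°, 2.869°, 18.760°, 38.812°, 10.305°, 18.061°, 249.904°.
Largest gap = 249.904° ⇒ minimal covering band is its complement: 360° − 249.904° = 110.096°.
Band runs from +24.686° eastward to +134.782°.

110.096°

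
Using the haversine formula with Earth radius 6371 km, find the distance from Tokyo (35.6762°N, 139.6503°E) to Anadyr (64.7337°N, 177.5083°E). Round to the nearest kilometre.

Δλ = 177.5083 − 139.6503 = 37.8580°.
Δφ = 64.7337 − 35.6762 = 29.0575°.
a = sin²(Δφ/2) + cos φ₁ · cos φ₂ · sin²(Δλ/2) = 0.099420.
c = 2·atan2(√a, √(1−a)) = 0.64157 rad → d = 6371·c ≈ 4087.42 km.

4087 km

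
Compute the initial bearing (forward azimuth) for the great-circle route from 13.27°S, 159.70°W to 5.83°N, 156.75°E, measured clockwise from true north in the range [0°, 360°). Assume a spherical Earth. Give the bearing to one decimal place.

Δλ = 156.75 − -159.70 = 316.45°; wrapped into (−180°, 180°]: -43.55°.
θ = atan2( sin Δλ · cos φ₂ , cos φ₁ · sin φ₂ − sin φ₁ · cos φ₂ · cos Δλ )
  = atan2(-0.68542, 0.26437) = -68.908° → normalised to [0°, 360°): 291.092°.

291.1°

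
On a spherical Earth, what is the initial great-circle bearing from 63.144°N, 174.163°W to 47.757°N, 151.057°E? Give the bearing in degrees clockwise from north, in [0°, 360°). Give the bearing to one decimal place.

Δλ = 151.057 − -174.163 = 325.220°; wrapped into (−180°, 180°]: -34.780°.
θ = atan2( sin Δλ · cos φ₂ , cos φ₁ · sin φ₂ − sin φ₁ · cos φ₂ · cos Δλ )
  = atan2(-0.38348, -0.15819) = -112.416° → normalised to [0°, 360°): 247.584°.

247.6°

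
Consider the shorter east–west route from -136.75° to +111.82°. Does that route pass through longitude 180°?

Yes

Naïve |111.82 − -136.75| = 248.57° > 180°, so the shorter arc goes the other way round — across 180°.
Signed shortest Δλ = ((111.82 − -136.75 + 180) mod 360) − 180 = -111.43°.
Going west by 111.43° from -136.75° passes through 180° before reaching +111.82°.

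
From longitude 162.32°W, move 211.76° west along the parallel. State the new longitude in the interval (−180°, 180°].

Start at -162.32°; shift −211.76° → -374.08°.
-374.08° lies outside (−180°, 180°]; add 360° → -14.08°.

14.08°W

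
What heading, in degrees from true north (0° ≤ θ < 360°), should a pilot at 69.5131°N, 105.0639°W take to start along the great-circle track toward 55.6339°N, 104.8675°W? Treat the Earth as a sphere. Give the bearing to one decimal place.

179.5°

Δλ = -104.8675 − -105.0639 = 0.1964°.
θ = atan2( sin Δλ · cos φ₂ , cos φ₁ · sin φ₂ − sin φ₁ · cos φ₂ · cos Δλ )
  = atan2(0.00193, -0.23987) = 179.538° → normalised to [0°, 360°): 179.538°.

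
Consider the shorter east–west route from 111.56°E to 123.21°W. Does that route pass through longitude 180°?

Naïve |-123.21 − 111.56| = 234.77° > 180°, so the shorter arc goes the other way round — across 180°.
Signed shortest Δλ = ((-123.21 − 111.56 + 180) mod 360) − 180 = 125.23°.
Going east by 125.23° from +111.56° passes through 180° before reaching -123.21°.

Yes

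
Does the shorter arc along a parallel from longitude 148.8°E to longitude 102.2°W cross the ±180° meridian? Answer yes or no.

Naïve |-102.2 − 148.8| = 251.0° > 180°, so the shorter arc goes the other way round — across 180°.
Signed shortest Δλ = ((-102.2 − 148.8 + 180) mod 360) − 180 = 109.0°.
Going east by 109.0° from +148.8° passes through 180° before reaching -102.2°.

Yes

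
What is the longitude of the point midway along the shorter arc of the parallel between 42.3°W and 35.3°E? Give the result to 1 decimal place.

Signed shortest Δλ from -42.3° to +35.3° is +77.6°.
Midpoint longitude = -42.3° + (+77.6°)/2 = -42.3° + 38.8° = -3.5°.

3.5°W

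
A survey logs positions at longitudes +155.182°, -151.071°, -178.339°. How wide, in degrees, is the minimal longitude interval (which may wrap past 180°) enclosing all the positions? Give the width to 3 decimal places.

53.747°

Sort the longitudes: -178.339°, -151.071°, +155.182°.
Eastward gaps between consecutive values (wrapping around): 27.268°, 306.253°, 26.479°.
Largest gap = 306.253° ⇒ minimal covering band is its complement: 360° − 306.253° = 53.747°.
Band runs from +155.182° eastward to -151.071°, crossing the antimeridian.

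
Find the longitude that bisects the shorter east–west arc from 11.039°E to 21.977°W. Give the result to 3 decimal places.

5.469°W

Signed shortest Δλ from +11.039° to -21.977° is -33.016°.
Midpoint longitude = +11.039° + (-33.016°)/2 = +11.039° − 16.508° = -5.469°.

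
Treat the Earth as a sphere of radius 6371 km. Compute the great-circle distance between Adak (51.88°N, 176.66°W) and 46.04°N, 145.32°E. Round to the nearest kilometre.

Δλ = 145.32 − -176.66 = 321.98°; wrapped into (−180°, 180°]: -38.02°.
Δφ = 46.04 − 51.88 = -5.84°.
a = sin²(Δφ/2) + cos φ₁ · cos φ₂ · sin²(Δλ/2) = 0.048061.
c = 2·atan2(√a, √(1−a)) = 0.44205 rad → d = 6371·c ≈ 2816.27 km.

2816 km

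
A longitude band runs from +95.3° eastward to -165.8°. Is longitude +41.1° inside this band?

Band width going east from +95.3° to -165.8°: ((-165.8 − 95.3) mod 360) = 98.9°.
Offset of +41.1° east of the west edge: ((41.1 − 95.3) mod 360) = 305.8°.
305.8° > 98.9° ⇒ outside.

No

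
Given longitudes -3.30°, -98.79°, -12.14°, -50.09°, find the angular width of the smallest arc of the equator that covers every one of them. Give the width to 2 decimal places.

95.49°

Sort the longitudes: -98.79°, -50.09°, -12.14°, -3.30°.
Eastward gaps between consecutive values (wrapping around): 48.70°, 37.95°, 8.84°, 264.51°.
Largest gap = 264.51° ⇒ minimal covering band is its complement: 360° − 264.51° = 95.49°.
Band runs from -98.79° eastward to -3.30°.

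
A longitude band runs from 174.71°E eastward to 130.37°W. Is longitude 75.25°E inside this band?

No

Band width going east from +174.71° to -130.37°: ((-130.37 − 174.71) mod 360) = 54.92°.
Offset of +75.25° east of the west edge: ((75.25 − 174.71) mod 360) = 260.54°.
260.54° > 54.92° ⇒ outside.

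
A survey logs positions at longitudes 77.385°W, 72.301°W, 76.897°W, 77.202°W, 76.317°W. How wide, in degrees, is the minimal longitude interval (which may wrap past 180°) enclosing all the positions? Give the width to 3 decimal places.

Sort the longitudes: -77.385°, -77.202°, -76.897°, -76.317°, -72.301°.
Eastward gaps between consecutive values (wrapping around): 0.183°, 0.305°, 0.580°, 4.016°, 354.916°.
Largest gap = 354.916° ⇒ minimal covering band is its complement: 360° − 354.916° = 5.084°.
Band runs from -77.385° eastward to -72.301°.

5.084°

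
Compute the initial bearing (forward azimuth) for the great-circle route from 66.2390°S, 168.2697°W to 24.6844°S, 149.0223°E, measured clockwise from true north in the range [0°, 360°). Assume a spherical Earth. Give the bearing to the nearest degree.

Δλ = 149.0223 − -168.2697 = 317.2920°; wrapped into (−180°, 180°]: -42.7080°.
θ = atan2( sin Δλ · cos φ₂ , cos φ₁ · sin φ₂ − sin φ₁ · cos φ₂ · cos Δλ )
  = atan2(-0.61628, 0.44281) = -54.302° → normalised to [0°, 360°): 305.698°.

306°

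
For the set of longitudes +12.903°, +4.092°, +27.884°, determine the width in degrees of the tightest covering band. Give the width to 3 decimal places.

Sort the longitudes: +4.092°, +12.903°, +27.884°.
Eastward gaps between consecutive values (wrapping around): 8.811°, 14.981°, 336.208°.
Largest gap = 336.208° ⇒ minimal covering band is its complement: 360° − 336.208° = 23.792°.
Band runs from +4.092° eastward to +27.884°.

23.792°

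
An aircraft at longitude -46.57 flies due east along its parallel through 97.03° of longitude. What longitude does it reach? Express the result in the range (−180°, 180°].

+50.46°

Start at -46.57°; shift +97.03° → +50.46°.
+50.46° already lies in (−180°, 180°].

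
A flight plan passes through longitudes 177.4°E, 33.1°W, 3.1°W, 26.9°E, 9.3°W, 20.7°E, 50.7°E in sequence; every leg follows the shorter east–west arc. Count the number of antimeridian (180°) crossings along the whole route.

1

Leg 1: +177.4° → -33.1°, shortest Δλ = 149.5° (east) — crosses 180°.
Leg 2: -33.1° → -3.1°, shortest Δλ = 30.0° (east) — does not cross 180°.
Leg 3: -3.1° → +26.9°, shortest Δλ = 30.0° (east) — does not cross 180°.
Leg 4: +26.9° → -9.3°, shortest Δλ = -36.2° (west) — does not cross 180°.
Leg 5: -9.3° → +20.7°, shortest Δλ = 30.0° (east) — does not cross 180°.
Leg 6: +20.7° → +50.7°, shortest Δλ = 30.0° (east) — does not cross 180°.
Total crossings: 1.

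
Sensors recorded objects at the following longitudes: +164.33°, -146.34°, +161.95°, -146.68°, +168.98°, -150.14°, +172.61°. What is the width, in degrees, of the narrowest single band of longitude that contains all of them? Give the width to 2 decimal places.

51.71°

Sort the longitudes: -150.14°, -146.68°, -146.34°, +161.95°, +164.33°, +168.98°, +172.61°.
Eastward gaps between consecutive values (wrapping around): 3.46°, 0.34°, 308.29°, 2.38°, 4.65°, 3.63°, 37.25°.
Largest gap = 308.29° ⇒ minimal covering band is its complement: 360° − 308.29° = 51.71°.
Band runs from +161.95° eastward to -146.34°, crossing the antimeridian.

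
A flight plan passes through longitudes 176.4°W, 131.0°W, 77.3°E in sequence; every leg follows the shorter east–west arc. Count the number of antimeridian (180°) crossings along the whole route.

1

Leg 1: -176.4° → -131.0°, shortest Δλ = 45.4° (east) — does not cross 180°.
Leg 2: -131.0° → +77.3°, shortest Δλ = -151.7° (west) — crosses 180°.
Total crossings: 1.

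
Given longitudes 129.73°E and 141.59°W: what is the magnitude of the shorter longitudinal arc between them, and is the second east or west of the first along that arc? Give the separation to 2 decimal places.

88.68° east

Raw difference: -141.59 − 129.73 = -271.32°.
Normalise into (−180°, 180°]: -271.32° + 360° = 88.68°.
Positive ⇒ the second point lies to the east; separation 88.68°.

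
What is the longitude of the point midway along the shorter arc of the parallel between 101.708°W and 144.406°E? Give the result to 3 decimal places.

Signed shortest Δλ from -101.708° to +144.406° is -113.886°.
Midpoint longitude = -101.708° + (-113.886°)/2 = -101.708° − 56.943° = -158.651°.
(The naïve average (-101.708 + +144.406)/2 = 21.349° is on the wrong side of the globe.)

158.651°W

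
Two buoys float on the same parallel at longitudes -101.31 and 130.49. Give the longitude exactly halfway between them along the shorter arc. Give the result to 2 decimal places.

-165.41°

Signed shortest Δλ from -101.31° to +130.49° is -128.20°.
Midpoint longitude = -101.31° + (-128.20°)/2 = -101.31° − 64.10° = -165.41°.
(The naïve average (-101.31 + +130.49)/2 = 14.59° is on the wrong side of the globe.)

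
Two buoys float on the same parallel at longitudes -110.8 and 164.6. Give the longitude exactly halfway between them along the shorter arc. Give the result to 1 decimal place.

-153.1°

Signed shortest Δλ from -110.8° to +164.6° is -84.6°.
Midpoint longitude = -110.8° + (-84.6°)/2 = -110.8° − 42.3° = -153.1°.
(The naïve average (-110.8 + +164.6)/2 = 26.9° is on the wrong side of the globe.)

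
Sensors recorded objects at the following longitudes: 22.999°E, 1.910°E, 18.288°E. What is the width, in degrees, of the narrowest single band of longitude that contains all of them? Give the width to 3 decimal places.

21.089°

Sort the longitudes: +1.910°, +18.288°, +22.999°.
Eastward gaps between consecutive values (wrapping around): 16.378°, 4.711°, 338.911°.
Largest gap = 338.911° ⇒ minimal covering band is its complement: 360° − 338.911° = 21.089°.
Band runs from +1.910° eastward to +22.999°.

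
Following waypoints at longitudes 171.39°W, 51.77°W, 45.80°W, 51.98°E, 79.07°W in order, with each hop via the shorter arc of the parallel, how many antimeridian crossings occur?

Leg 1: -171.39° → -51.77°, shortest Δλ = 119.62° (east) — does not cross 180°.
Leg 2: -51.77° → -45.80°, shortest Δλ = 5.97° (east) — does not cross 180°.
Leg 3: -45.80° → +51.98°, shortest Δλ = 97.78° (east) — does not cross 180°.
Leg 4: +51.98° → -79.07°, shortest Δλ = -131.05° (west) — does not cross 180°.
Total crossings: 0.

0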